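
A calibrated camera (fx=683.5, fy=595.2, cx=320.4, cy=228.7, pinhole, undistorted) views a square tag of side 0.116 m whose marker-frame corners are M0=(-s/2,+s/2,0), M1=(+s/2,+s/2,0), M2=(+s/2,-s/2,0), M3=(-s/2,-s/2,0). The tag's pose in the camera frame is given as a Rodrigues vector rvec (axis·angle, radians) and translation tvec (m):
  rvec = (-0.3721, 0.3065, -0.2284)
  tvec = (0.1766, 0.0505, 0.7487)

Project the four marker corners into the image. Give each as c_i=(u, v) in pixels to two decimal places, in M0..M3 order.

Intrinsics K: fx=683.5, fy=595.2, cx=320.4, cy=228.7
Marker side s = 0.116 m; corners in marker frame (Z=0):
  M0 = (-0.0580, +0.0580, 0)
  M1 = (+0.0580, +0.0580, 0)
  M2 = (+0.0580, -0.0580, 0)
  M3 = (-0.0580, -0.0580, 0)
rvec = (-0.3721, 0.3065, -0.2284), |rvec| = θ = 0.53345 rad = 30.564°
Rodrigues: sinθ=0.50851, 1−cosθ=0.13894; R = I + sinθ·[k]× + (1−cosθ)·[k]×²:
    [+0.92866 +0.16204 +0.33366]
    [-0.27341 +0.90693 +0.32052]
    [-0.25067 -0.38888 +0.88653]
t = (0.1766, 0.0505, 0.7487) m
M0: Pc = R·M0+t = (+0.13214, +0.11896, +0.74068); u = 683.5·(+0.13214)/0.74068 + 320.4 = 442.3343, v = 595.2·(+0.11896)/0.74068 + 228.7 = 324.2935
M1: Pc = R·M1+t = (+0.23986, +0.08724, +0.71161); u = 683.5·(+0.23986)/0.71161 + 320.4 = 550.7868, v = 595.2·(+0.08724)/0.71161 + 228.7 = 301.6726
M2: Pc = R·M2+t = (+0.22106, -0.01796, +0.75672); u = 683.5·(+0.22106)/0.75672 + 320.4 = 520.0752, v = 595.2·(-0.01796)/0.75672 + 228.7 = 214.5740
M3: Pc = R·M3+t = (+0.11334, +0.01376, +0.78579); u = 683.5·(+0.11334)/0.78579 + 320.4 = 418.9851, v = 595.2·(+0.01376)/0.78579 + 228.7 = 239.1193

c0=(442.33, 324.29) c1=(550.79, 301.67) c2=(520.08, 214.57) c3=(418.99, 239.12)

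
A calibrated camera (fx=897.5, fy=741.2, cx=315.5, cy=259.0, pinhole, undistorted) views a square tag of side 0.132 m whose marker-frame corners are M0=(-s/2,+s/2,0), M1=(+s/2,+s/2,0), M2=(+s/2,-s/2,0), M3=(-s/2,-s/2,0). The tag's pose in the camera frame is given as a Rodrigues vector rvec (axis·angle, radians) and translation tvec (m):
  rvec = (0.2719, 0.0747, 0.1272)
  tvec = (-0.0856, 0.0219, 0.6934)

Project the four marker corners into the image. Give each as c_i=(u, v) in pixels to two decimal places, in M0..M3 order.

Intrinsics K: fx=897.5, fy=741.2, cx=315.5, cy=259.0
Marker side s = 0.132 m; corners in marker frame (Z=0):
  M0 = (-0.0660, +0.0660, 0)
  M1 = (+0.0660, +0.0660, 0)
  M2 = (+0.0660, -0.0660, 0)
  M3 = (-0.0660, -0.0660, 0)
rvec = (0.2719, 0.0747, 0.1272), |rvec| = θ = 0.30934 rad = 17.724°
Rodrigues: sinθ=0.30443, 1−cosθ=0.04746; R = I + sinθ·[k]× + (1−cosθ)·[k]×²:
    [+0.98921 -0.11511 +0.09067]
    [+0.13526 +0.95530 -0.26287]
    [-0.05636 +0.27230 +0.96056]
t = (-0.0856, 0.0219, 0.6934) m
M0: Pc = R·M0+t = (-0.15848, +0.07602, +0.71509); u = 897.5·(-0.15848)/0.71509 + 315.5 = 116.5884, v = 741.2·(+0.07602)/0.71509 + 259.0 = 337.7988
M1: Pc = R·M1+t = (-0.02791, +0.09388, +0.70765); u = 897.5·(-0.02791)/0.70765 + 315.5 = 280.1031, v = 741.2·(+0.09388)/0.70765 + 259.0 = 357.3274
M2: Pc = R·M2+t = (-0.01272, -0.03222, +0.67171); u = 897.5·(-0.01272)/0.67171 + 315.5 = 298.5104, v = 741.2·(-0.03222)/0.67171 + 259.0 = 223.4432
M3: Pc = R·M3+t = (-0.14329, -0.05008, +0.67915); u = 897.5·(-0.14329)/0.67915 + 315.5 = 126.1402, v = 741.2·(-0.05008)/0.67915 + 259.0 = 204.3477

c0=(116.59, 337.80) c1=(280.10, 357.33) c2=(298.51, 223.44) c3=(126.14, 204.35)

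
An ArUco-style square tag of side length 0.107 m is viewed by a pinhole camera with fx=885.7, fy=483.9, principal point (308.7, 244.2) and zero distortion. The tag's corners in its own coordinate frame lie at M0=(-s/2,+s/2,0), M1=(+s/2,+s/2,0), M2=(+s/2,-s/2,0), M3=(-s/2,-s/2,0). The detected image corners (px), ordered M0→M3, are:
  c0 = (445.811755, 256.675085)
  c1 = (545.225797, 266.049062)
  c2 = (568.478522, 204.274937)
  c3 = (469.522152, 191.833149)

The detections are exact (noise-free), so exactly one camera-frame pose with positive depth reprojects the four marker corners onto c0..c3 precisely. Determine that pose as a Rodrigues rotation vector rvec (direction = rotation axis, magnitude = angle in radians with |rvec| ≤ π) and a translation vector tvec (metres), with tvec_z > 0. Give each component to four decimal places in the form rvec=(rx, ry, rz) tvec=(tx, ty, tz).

rvec=(0.0833, -0.3581, 0.1783) tvec=(0.1813, -0.0237, 0.8039)

Intrinsics K: fx=885.7, fy=483.9, cx=308.7, cy=244.2
Marker side s = 0.107 m; corners in marker frame (Z=0):
  M0 = (-0.0535, +0.0535, 0)
  M1 = (+0.0535, +0.0535, 0)
  M2 = (+0.0535, -0.0535, 0)
  M3 = (-0.0535, -0.0535, 0)
Detected image corners:
  c0 = (445.811755, 256.675085) px
  c1 = (545.225797, 266.049062) px
  c2 = (568.478522, 204.274937) px
  c3 = (469.522152, 191.833149) px
Planar DLT: solve 8×8 A·h = b for H (H[2,2]=1):
  H  [+1151.31862 -188.16559 +508.39432]
  H  [+203.48919 +605.47033 +229.94139]
  H  [+0.44227 +0.06158 +1.00000]
B = K⁻¹H; ‖b₁‖=1.243898, ‖b₂‖=1.243898; λ = 2/(‖b₁‖+‖b₂‖) = 0.803925, sign → tz>0 ⇒ λ=+0.803925
r₁ = λ·B[:,0] = (+0.92110,+0.15864,+0.35555); r₂ = λ·B[:,1] = (-0.18805,+0.98091,+0.04951)
r₃ = r₁×r₂ = (-0.34091,-0.11246,+0.93334); SVD([r₁ r₂ r₃]) → R = UVᵀ:
  R  [+0.92110 -0.18805 -0.34091]
  R  [+0.15864 +0.98091 -0.11246]
  R  [+0.35555 +0.04951 +0.93334]
t = (+0.18126, -0.02369, +0.80392) m
tr R = 2.835350; θ = arccos((tr R − 1)/2) = 0.408607 rad = 23.411°
axis k = ((R−Rᵀ)₃₂, (R−Rᵀ)₁₃, (R−Rᵀ)₂₁) / (2 sinθ) = (+0.203820, -0.876431, +0.436264)
rvec = θ·k = (+0.083282, -0.358116, +0.178261)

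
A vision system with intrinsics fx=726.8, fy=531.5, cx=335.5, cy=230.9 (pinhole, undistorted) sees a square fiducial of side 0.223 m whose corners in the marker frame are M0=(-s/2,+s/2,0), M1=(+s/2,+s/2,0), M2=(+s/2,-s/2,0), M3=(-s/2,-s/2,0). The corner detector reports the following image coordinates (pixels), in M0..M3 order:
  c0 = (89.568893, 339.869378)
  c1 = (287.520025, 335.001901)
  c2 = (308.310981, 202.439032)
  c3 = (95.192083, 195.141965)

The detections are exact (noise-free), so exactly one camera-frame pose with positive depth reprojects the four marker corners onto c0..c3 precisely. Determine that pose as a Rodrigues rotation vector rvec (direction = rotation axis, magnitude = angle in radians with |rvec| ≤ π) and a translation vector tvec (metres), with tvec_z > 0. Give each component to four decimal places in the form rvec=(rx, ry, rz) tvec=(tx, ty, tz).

rvec=(0.3056, -0.3097, 0.0774) tvec=(-0.1494, 0.0600, 0.7976)

Intrinsics K: fx=726.8, fy=531.5, cx=335.5, cy=230.9
Marker side s = 0.223 m; corners in marker frame (Z=0):
  M0 = (-0.1115, +0.1115, 0)
  M1 = (+0.1115, +0.1115, 0)
  M2 = (+0.1115, -0.1115, 0)
  M3 = (-0.1115, -0.1115, 0)
Detected image corners:
  c0 = (89.568893, 339.869378) px
  c1 = (287.520025, 335.001901) px
  c2 = (308.310981, 202.439032) px
  c3 = (95.192083, 195.141965) px
Planar DLT: solve 8×8 A·h = b for H (H[2,2]=1):
  H  [+996.50340 +8.76948 +199.35847]
  H  [+109.01682 +715.99027 +270.89125]
  H  [+0.39033 +0.35601 +1.00000]
B = K⁻¹H; ‖b₁‖=1.253742, ‖b₂‖=1.253742; λ = 2/(‖b₁‖+‖b₂‖) = 0.797612, sign → tz>0 ⇒ λ=+0.797612
r₁ = λ·B[:,0] = (+0.94988,+0.02835,+0.31133); r₂ = λ·B[:,1] = (-0.12145,+0.95111,+0.28396)
r₃ = r₁×r₂ = (-0.28806,-0.30754,+0.90689); SVD([r₁ r₂ r₃]) → R = UVᵀ:
  R  [+0.94988 -0.12145 -0.28806]
  R  [+0.02835 +0.95111 -0.30754]
  R  [+0.31133 +0.28396 +0.90689]
t = (-0.14941, +0.06001, +0.79761) m
tr R = 2.807879; θ = arccos((tr R − 1)/2) = 0.441903 rad = 25.319°
axis k = ((R−Rᵀ)₃₂, (R−Rᵀ)₁₃, (R−Rᵀ)₂₁) / (2 sinθ) = (+0.691544, -0.700780, +0.175141)
rvec = θ·k = (+0.305595, -0.309676, +0.077395)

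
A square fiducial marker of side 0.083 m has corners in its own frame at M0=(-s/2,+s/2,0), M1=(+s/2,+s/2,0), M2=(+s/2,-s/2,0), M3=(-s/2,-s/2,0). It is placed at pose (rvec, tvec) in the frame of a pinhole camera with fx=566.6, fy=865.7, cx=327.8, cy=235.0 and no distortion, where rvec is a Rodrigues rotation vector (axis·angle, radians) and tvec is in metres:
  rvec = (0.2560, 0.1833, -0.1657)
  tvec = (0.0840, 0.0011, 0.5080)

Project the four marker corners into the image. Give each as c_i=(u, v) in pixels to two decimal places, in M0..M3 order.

Intrinsics K: fx=566.6, fy=865.7, cx=327.8, cy=235.0
Marker side s = 0.083 m; corners in marker frame (Z=0):
  M0 = (-0.0415, +0.0415, 0)
  M1 = (+0.0415, +0.0415, 0)
  M2 = (+0.0415, -0.0415, 0)
  M3 = (-0.0415, -0.0415, 0)
rvec = (0.2560, 0.1833, -0.1657), |rvec| = θ = 0.35580 rad = 20.386°
Rodrigues: sinθ=0.34834, 1−cosθ=0.06263; R = I + sinθ·[k]× + (1−cosθ)·[k]×²:
    [+0.96979 +0.18544 +0.15847]
    [-0.13901 +0.95399 -0.26566]
    [-0.20044 +0.23561 +0.95095]
t = (0.0840, 0.0011, 0.5080) m
M0: Pc = R·M0+t = (+0.05145, +0.04646, +0.52610); u = 566.6·(+0.05145)/0.52610 + 327.8 = 383.2105, v = 865.7·(+0.04646)/0.52610 + 235.0 = 311.4501
M1: Pc = R·M1+t = (+0.13194, +0.03492, +0.50946); u = 566.6·(+0.13194)/0.50946 + 327.8 = 474.5408, v = 865.7·(+0.03492)/0.50946 + 235.0 = 294.3409
M2: Pc = R·M2+t = (+0.11655, -0.04426, +0.48990); u = 566.6·(+0.11655)/0.48990 + 327.8 = 462.5969, v = 865.7·(-0.04426)/0.48990 + 235.0 = 156.7897
M3: Pc = R·M3+t = (+0.03606, -0.03272, +0.50654); u = 566.6·(+0.03606)/0.50654 + 327.8 = 368.1330, v = 865.7·(-0.03272)/0.50654 + 235.0 = 179.0771

c0=(383.21, 311.45) c1=(474.54, 294.34) c2=(462.60, 156.79) c3=(368.13, 179.08)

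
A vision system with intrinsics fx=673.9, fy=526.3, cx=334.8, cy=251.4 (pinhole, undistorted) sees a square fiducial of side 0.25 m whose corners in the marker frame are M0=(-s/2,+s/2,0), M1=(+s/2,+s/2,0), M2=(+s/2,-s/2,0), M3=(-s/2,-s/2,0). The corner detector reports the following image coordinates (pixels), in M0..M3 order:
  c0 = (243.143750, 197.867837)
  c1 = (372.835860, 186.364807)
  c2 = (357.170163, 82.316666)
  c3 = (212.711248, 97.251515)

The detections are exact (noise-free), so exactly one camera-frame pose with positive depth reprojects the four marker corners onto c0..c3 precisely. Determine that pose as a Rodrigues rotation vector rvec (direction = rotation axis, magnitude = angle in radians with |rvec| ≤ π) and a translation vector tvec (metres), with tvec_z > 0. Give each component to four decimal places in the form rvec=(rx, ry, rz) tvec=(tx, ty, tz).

Intrinsics K: fx=673.9, fy=526.3, cx=334.8, cy=251.4
Marker side s = 0.25 m; corners in marker frame (Z=0):
  M0 = (-0.1250, +0.1250, 0)
  M1 = (+0.1250, +0.1250, 0)
  M2 = (+0.1250, -0.1250, 0)
  M3 = (-0.1250, -0.1250, 0)
Detected image corners:
  c0 = (243.143750, 197.867837) px
  c1 = (372.835860, 186.364807) px
  c2 = (357.170163, 82.316666) px
  c3 = (212.711248, 97.251515) px
Planar DLT: solve 8×8 A·h = b for H (H[2,2]=1):
  H  [+523.89142 +224.05895 +296.44655]
  H  [-63.32168 +471.82039 +143.85227]
  H  [-0.07681 +0.44383 +1.00000]
B = K⁻¹H; ‖b₁‖=0.823430, ‖b₂‖=0.823430; λ = 2/(‖b₁‖+‖b₂‖) = 1.214433, sign → tz>0 ⇒ λ=+1.214433
r₁ = λ·B[:,0] = (+0.99045,-0.10156,-0.09328); r₂ = λ·B[:,1] = (+0.13600,+0.83126,+0.53900)
r₃ = r₁×r₂ = (+0.02280,-0.54653,+0.83713); SVD([r₁ r₂ r₃]) → R = UVᵀ:
  R  [+0.99045 +0.13600 +0.02280]
  R  [-0.10156 +0.83126 -0.54653]
  R  [-0.09328 +0.53900 +0.83713]
t = (-0.06912, -0.24817, +1.21443) m
tr R = 2.658830; θ = arccos((tr R − 1)/2) = 0.592737 rad = 33.961°
axis k = ((R−Rᵀ)₃₂, (R−Rᵀ)₁₃, (R−Rᵀ)₂₁) / (2 sinθ) = (+0.971595, +0.103903, -0.212619)
rvec = θ·k = (+0.575900, +0.061587, -0.126027)

rvec=(0.5759, 0.0616, -0.1260) tvec=(-0.0691, -0.2482, 1.2144)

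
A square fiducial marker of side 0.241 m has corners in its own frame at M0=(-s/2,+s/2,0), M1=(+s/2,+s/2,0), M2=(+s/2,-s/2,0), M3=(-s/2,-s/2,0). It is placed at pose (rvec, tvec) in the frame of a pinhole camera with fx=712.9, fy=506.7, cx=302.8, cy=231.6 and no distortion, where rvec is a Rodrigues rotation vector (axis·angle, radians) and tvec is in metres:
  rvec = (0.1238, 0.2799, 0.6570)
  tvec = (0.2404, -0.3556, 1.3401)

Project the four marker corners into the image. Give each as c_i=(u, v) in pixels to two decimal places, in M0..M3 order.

Intrinsics K: fx=712.9, fy=506.7, cx=302.8, cy=231.6
Marker side s = 0.241 m; corners in marker frame (Z=0):
  M0 = (-0.1205, +0.1205, 0)
  M1 = (+0.1205, +0.1205, 0)
  M2 = (+0.1205, -0.1205, 0)
  M3 = (-0.1205, -0.1205, 0)
rvec = (0.1238, 0.2799, 0.6570), |rvec| = θ = 0.72479 rad = 41.527°
Rodrigues: sinθ=0.66298, 1−cosθ=0.25136; R = I + sinθ·[k]× + (1−cosθ)·[k]×²:
    [+0.75597 -0.58439 +0.29495]
    [+0.61755 +0.78613 -0.02525]
    [-0.21711 +0.20123 +0.95518]
t = (0.2404, -0.3556, 1.3401) m
M0: Pc = R·M0+t = (+0.07889, -0.33529, +1.39051); u = 712.9·(+0.07889)/1.39051 + 302.8 = 343.2442, v = 506.7·(-0.33529)/1.39051 + 231.6 = 109.4221
M1: Pc = R·M1+t = (+0.26108, -0.18646, +1.33819); u = 712.9·(+0.26108)/1.33819 + 302.8 = 441.8844, v = 506.7·(-0.18646)/1.33819 + 231.6 = 160.9987
M2: Pc = R·M2+t = (+0.40191, -0.37591, +1.28969); u = 712.9·(+0.40191)/1.28969 + 302.8 = 524.9653, v = 506.7·(-0.37591)/1.28969 + 231.6 = 83.9092
M3: Pc = R·M3+t = (+0.21972, -0.52474, +1.34201); u = 712.9·(+0.21972)/1.34201 + 302.8 = 419.5212, v = 506.7·(-0.52474)/1.34201 + 231.6 = 33.4743

c0=(343.24, 109.42) c1=(441.88, 161.00) c2=(524.97, 83.91) c3=(419.52, 33.47)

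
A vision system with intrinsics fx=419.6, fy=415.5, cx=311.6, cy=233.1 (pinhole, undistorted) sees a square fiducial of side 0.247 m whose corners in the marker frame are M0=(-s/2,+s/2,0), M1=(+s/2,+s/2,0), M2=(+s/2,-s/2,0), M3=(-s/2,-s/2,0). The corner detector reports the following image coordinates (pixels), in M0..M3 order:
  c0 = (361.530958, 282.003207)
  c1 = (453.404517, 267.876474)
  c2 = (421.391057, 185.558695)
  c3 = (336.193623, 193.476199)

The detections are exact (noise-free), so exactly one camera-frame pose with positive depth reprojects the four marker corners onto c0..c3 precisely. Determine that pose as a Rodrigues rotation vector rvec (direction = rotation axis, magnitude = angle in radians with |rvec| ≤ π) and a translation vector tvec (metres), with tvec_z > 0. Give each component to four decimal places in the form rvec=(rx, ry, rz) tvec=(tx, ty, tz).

rvec=(-0.4505, -0.2336, -0.1729) tvec=(0.2086, -0.0079, 1.0650)

Intrinsics K: fx=419.6, fy=415.5, cx=311.6, cy=233.1
Marker side s = 0.247 m; corners in marker frame (Z=0):
  M0 = (-0.1235, +0.1235, 0)
  M1 = (+0.1235, +0.1235, 0)
  M2 = (+0.1235, -0.1235, 0)
  M3 = (-0.1235, -0.1235, 0)
Detected image corners:
  c0 = (361.530958, 282.003207) px
  c1 = (453.404517, 267.876474) px
  c2 = (421.391057, 185.558695) px
  c3 = (336.193623, 193.476199) px
Planar DLT: solve 8×8 A·h = b for H (H[2,2]=1):
  H  [+453.98823 -34.66841 +393.78677]
  H  [+12.79210 +256.16025 +230.03377]
  H  [+0.24467 -0.38453 +1.00000]
B = K⁻¹H; ‖b₁‖=0.938972, ‖b₂‖=0.938972; λ = 2/(‖b₁‖+‖b₂‖) = 1.064994, sign → tz>0 ⇒ λ=+1.064994
r₁ = λ·B[:,0] = (+0.95877,-0.11339,+0.26057); r₂ = λ·B[:,1] = (+0.21613,+0.88633,-0.40953)
r₃ = r₁×r₂ = (-0.18451,+0.44896,+0.87429); SVD([r₁ r₂ r₃]) → R = UVᵀ:
  R  [+0.95877 +0.21613 -0.18451]
  R  [-0.11339 +0.88633 +0.44896]
  R  [+0.26057 -0.40953 +0.87429]
t = (+0.20860, -0.00786, +1.06499) m
tr R = 2.719396; θ = arccos((tr R − 1)/2) = 0.536118 rad = 30.717°
axis k = ((R−Rᵀ)₃₂, (R−Rᵀ)₁₃, (R−Rᵀ)₂₁) / (2 sinθ) = (-0.840328, -0.435672, -0.322552)
rvec = θ·k = (-0.450515, -0.233571, -0.172926)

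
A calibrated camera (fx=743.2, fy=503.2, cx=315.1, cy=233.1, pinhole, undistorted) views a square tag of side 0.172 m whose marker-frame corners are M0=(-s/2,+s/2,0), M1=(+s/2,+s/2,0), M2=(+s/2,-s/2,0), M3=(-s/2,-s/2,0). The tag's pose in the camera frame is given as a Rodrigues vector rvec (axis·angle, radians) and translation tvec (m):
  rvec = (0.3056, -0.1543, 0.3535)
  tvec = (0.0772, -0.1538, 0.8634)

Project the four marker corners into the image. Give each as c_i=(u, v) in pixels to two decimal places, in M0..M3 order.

Intrinsics K: fx=743.2, fy=503.2, cx=315.1, cy=233.1
Marker side s = 0.172 m; corners in marker frame (Z=0):
  M0 = (-0.0860, +0.0860, 0)
  M1 = (+0.0860, +0.0860, 0)
  M2 = (+0.0860, -0.0860, 0)
  M3 = (-0.0860, -0.0860, 0)
rvec = (0.3056, -0.1543, 0.3535), |rvec| = θ = 0.49210 rad = 28.195°
Rodrigues: sinθ=0.47248, 1−cosθ=0.11866; R = I + sinθ·[k]× + (1−cosθ)·[k]×²:
    [+0.92710 -0.36251 -0.09521]
    [+0.31630 +0.89301 -0.32014]
    [+0.20108 +0.26669 +0.94257]
t = (0.0772, -0.1538, 0.8634) m
M0: Pc = R·M0+t = (-0.03371, -0.10420, +0.86904); u = 743.2·(-0.03371)/0.86904 + 315.1 = 286.2742, v = 503.2·(-0.10420)/0.86904 + 233.1 = 172.7635
M1: Pc = R·M1+t = (+0.12576, -0.04980, +0.90363); u = 743.2·(+0.12576)/0.90363 + 315.1 = 418.5288, v = 503.2·(-0.04980)/0.90363 + 233.1 = 205.3683
M2: Pc = R·M2+t = (+0.18811, -0.20340, +0.85776); u = 743.2·(+0.18811)/0.85776 + 315.1 = 478.0841, v = 503.2·(-0.20340)/0.85776 + 233.1 = 113.7780
M3: Pc = R·M3+t = (+0.02864, -0.25780, +0.82317); u = 743.2·(+0.02864)/0.82317 + 315.1 = 340.9620, v = 503.2·(-0.25780)/0.82317 + 233.1 = 75.5081

c0=(286.27, 172.76) c1=(418.53, 205.37) c2=(478.08, 113.78) c3=(340.96, 75.51)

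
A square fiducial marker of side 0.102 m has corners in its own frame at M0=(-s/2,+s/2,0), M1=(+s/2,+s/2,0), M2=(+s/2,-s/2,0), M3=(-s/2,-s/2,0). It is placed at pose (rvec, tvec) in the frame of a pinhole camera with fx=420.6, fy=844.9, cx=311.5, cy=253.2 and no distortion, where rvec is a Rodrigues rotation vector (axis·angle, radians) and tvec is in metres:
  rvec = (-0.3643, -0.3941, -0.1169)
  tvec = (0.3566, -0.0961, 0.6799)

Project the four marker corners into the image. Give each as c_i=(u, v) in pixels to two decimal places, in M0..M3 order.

Intrinsics K: fx=420.6, fy=844.9, cx=311.5, cy=253.2
Marker side s = 0.102 m; corners in marker frame (Z=0):
  M0 = (-0.0510, +0.0510, 0)
  M1 = (+0.0510, +0.0510, 0)
  M2 = (+0.0510, -0.0510, 0)
  M3 = (-0.0510, -0.0510, 0)
rvec = (-0.3643, -0.3941, -0.1169), |rvec| = θ = 0.54927 rad = 31.471°
Rodrigues: sinθ=0.52206, 1−cosθ=0.14709; R = I + sinθ·[k]× + (1−cosθ)·[k]×²:
    [+0.91761 +0.18111 -0.35382]
    [-0.04111 +0.92863 +0.36872]
    [+0.39534 -0.32379 +0.85957]
t = (0.3566, -0.0961, 0.6799) m
M0: Pc = R·M0+t = (+0.31904, -0.04664, +0.64322); u = 420.6·(+0.31904)/0.64322 + 311.5 = 520.1171, v = 844.9·(-0.04664)/0.64322 + 253.2 = 191.9324
M1: Pc = R·M1+t = (+0.41263, -0.05084, +0.68355); u = 420.6·(+0.41263)/0.68355 + 311.5 = 565.4016, v = 844.9·(-0.05084)/0.68355 + 253.2 = 190.3636
M2: Pc = R·M2+t = (+0.39416, -0.14556, +0.71658); u = 420.6·(+0.39416)/0.71658 + 311.5 = 542.8563, v = 844.9·(-0.14556)/0.71658 + 253.2 = 81.5769
M3: Pc = R·M3+t = (+0.30057, -0.14136, +0.67625); u = 420.6·(+0.30057)/0.67625 + 311.5 = 498.4391, v = 844.9·(-0.14136)/0.67625 + 253.2 = 76.5821

c0=(520.12, 191.93) c1=(565.40, 190.36) c2=(542.86, 81.58) c3=(498.44, 76.58)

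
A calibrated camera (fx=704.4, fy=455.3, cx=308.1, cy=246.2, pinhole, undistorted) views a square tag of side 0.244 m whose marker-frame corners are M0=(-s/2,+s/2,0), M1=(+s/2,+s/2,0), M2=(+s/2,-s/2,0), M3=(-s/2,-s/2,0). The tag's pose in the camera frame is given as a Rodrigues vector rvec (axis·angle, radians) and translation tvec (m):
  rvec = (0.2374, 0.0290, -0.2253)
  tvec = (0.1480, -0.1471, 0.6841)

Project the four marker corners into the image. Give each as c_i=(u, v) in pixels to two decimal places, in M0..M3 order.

Intrinsics K: fx=704.4, fy=455.3, cx=308.1, cy=246.2
Marker side s = 0.244 m; corners in marker frame (Z=0):
  M0 = (-0.1220, +0.1220, 0)
  M1 = (+0.1220, +0.1220, 0)
  M2 = (+0.1220, -0.1220, 0)
  M3 = (-0.1220, -0.1220, 0)
rvec = (0.2374, 0.0290, -0.2253), |rvec| = θ = 0.32857 rad = 18.826°
Rodrigues: sinθ=0.32269, 1−cosθ=0.05350; R = I + sinθ·[k]× + (1−cosθ)·[k]×²:
    [+0.97443 +0.22468 +0.00198]
    [-0.21786 +0.94692 -0.23639]
    [-0.05498 +0.22991 +0.97166]
t = (0.1480, -0.1471, 0.6841) m
M0: Pc = R·M0+t = (+0.05653, -0.00500, +0.71886); u = 704.4·(+0.05653)/0.71886 + 308.1 = 363.4934, v = 455.3·(-0.00500)/0.71886 + 246.2 = 243.0350
M1: Pc = R·M1+t = (+0.29429, -0.05815, +0.70544); u = 704.4·(+0.29429)/0.70544 + 308.1 = 601.9570, v = 455.3·(-0.05815)/0.70544 + 246.2 = 208.6666
M2: Pc = R·M2+t = (+0.23947, -0.28920, +0.64934); u = 704.4·(+0.23947)/0.64934 + 308.1 = 567.8742, v = 455.3·(-0.28920)/0.64934 + 246.2 = 43.4194
M3: Pc = R·M3+t = (+0.00171, -0.23605, +0.66276); u = 704.4·(+0.00171)/0.66276 + 308.1 = 309.9159, v = 455.3·(-0.23605)/0.66276 + 246.2 = 84.0419

c0=(363.49, 243.03) c1=(601.96, 208.67) c2=(567.87, 43.42) c3=(309.92, 84.04)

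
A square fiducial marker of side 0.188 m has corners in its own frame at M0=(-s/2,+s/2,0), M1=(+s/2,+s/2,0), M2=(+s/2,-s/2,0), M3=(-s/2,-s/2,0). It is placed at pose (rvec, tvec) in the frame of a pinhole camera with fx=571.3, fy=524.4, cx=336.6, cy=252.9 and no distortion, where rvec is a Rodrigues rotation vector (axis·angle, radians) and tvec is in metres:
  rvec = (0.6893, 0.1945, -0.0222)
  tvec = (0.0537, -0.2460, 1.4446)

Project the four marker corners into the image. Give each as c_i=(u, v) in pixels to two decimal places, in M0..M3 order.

Intrinsics K: fx=571.3, fy=524.4, cx=336.6, cy=252.9
Marker side s = 0.188 m; corners in marker frame (Z=0):
  M0 = (-0.0940, +0.0940, 0)
  M1 = (+0.0940, +0.0940, 0)
  M2 = (+0.0940, -0.0940, 0)
  M3 = (-0.0940, -0.0940, 0)
rvec = (0.6893, 0.1945, -0.0222), |rvec| = θ = 0.71656 rad = 41.056°
Rodrigues: sinθ=0.65679, 1−cosθ=0.24593; R = I + sinθ·[k]× + (1−cosθ)·[k]×²:
    [+0.98164 +0.08456 +0.17095]
    [+0.04387 +0.77219 -0.63388]
    [-0.18561 +0.62974 +0.75431]
t = (0.0537, -0.2460, 1.4446) m
M0: Pc = R·M0+t = (-0.03063, -0.17754, +1.52124); u = 571.3·(-0.03063)/1.52124 + 336.6 = 325.0986, v = 524.4·(-0.17754)/1.52124 + 252.9 = 191.6995
M1: Pc = R·M1+t = (+0.15392, -0.16929, +1.48635); u = 571.3·(+0.15392)/1.48635 + 336.6 = 395.7628, v = 524.4·(-0.16929)/1.48635 + 252.9 = 193.1724
M2: Pc = R·M2+t = (+0.13803, -0.31446, +1.36796); u = 571.3·(+0.13803)/1.36796 + 336.6 = 394.2436, v = 524.4·(-0.31446)/1.36796 + 252.9 = 132.3523
M3: Pc = R·M3+t = (-0.04652, -0.32271, +1.40285); u = 571.3·(-0.04652)/1.40285 + 336.6 = 317.6537, v = 524.4·(-0.32271)/1.40285 + 252.9 = 132.2680

c0=(325.10, 191.70) c1=(395.76, 193.17) c2=(394.24, 132.35) c3=(317.65, 132.27)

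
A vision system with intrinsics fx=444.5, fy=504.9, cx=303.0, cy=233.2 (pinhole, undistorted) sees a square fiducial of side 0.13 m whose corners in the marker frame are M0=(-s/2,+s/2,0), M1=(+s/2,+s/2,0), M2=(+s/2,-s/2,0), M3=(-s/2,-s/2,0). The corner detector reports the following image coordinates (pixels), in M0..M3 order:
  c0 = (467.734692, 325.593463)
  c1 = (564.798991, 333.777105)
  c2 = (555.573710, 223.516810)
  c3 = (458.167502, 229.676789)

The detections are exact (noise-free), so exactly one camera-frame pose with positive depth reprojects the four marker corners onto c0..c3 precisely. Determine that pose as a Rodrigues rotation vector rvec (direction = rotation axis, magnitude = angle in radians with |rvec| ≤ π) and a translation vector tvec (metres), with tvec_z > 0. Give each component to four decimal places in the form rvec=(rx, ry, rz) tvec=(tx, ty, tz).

rvec=(0.1302, 0.7318, -0.1045) tvec=(0.2893, 0.0563, 0.6266)

Intrinsics K: fx=444.5, fy=504.9, cx=303.0, cy=233.2
Marker side s = 0.13 m; corners in marker frame (Z=0):
  M0 = (-0.0650, +0.0650, 0)
  M1 = (+0.0650, +0.0650, 0)
  M2 = (+0.0650, -0.0650, 0)
  M3 = (-0.0650, -0.0650, 0)
Detected image corners:
  c0 = (467.734692, 325.593463) px
  c1 = (564.798991, 333.777105) px
  c2 = (555.573710, 223.516810) px
  c3 = (458.167502, 229.676789) px
Planar DLT: solve 8×8 A·h = b for H (H[2,2]=1):
  H  [+199.76485 +139.18108 +508.22225]
  H  [-289.79910 +825.47090 +278.54336]
  H  [-1.07158 +0.13060 +1.00000]
B = K⁻¹H; ‖b₁‖=1.595818, ‖b₂‖=1.595818; λ = 2/(‖b₁‖+‖b₂‖) = 0.626638, sign → tz>0 ⇒ λ=+0.626638
r₁ = λ·B[:,0] = (+0.73935,-0.04953,-0.67149); r₂ = λ·B[:,1] = (+0.14043,+0.98670,+0.08184)
r₃ = r₁×r₂ = (+0.65851,-0.15480,+0.73648); SVD([r₁ r₂ r₃]) → R = UVᵀ:
  R  [+0.73935 +0.14043 +0.65851]
  R  [-0.04953 +0.98670 -0.15480]
  R  [-0.67149 +0.08184 +0.73648]
t = (+0.28931, +0.05628, +0.62664) m
tr R = 2.462534; θ = arccos((tr R − 1)/2) = 0.750618 rad = 43.007°
axis k = ((R−Rᵀ)₃₂, (R−Rᵀ)₁₃, (R−Rᵀ)₂₁) / (2 sinθ) = (+0.173467, +0.974946, -0.139243)
rvec = θ·k = (+0.130208, +0.731813, -0.104519)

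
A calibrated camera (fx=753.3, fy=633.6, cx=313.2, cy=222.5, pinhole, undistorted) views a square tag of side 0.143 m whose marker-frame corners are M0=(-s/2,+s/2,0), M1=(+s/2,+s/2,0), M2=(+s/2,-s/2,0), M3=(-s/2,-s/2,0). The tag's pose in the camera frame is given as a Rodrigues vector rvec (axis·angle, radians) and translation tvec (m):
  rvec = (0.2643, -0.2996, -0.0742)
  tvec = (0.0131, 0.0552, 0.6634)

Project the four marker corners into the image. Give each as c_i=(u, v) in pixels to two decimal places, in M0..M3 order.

Intrinsics K: fx=753.3, fy=633.6, cx=313.2, cy=222.5
Marker side s = 0.143 m; corners in marker frame (Z=0):
  M0 = (-0.0715, +0.0715, 0)
  M1 = (+0.0715, +0.0715, 0)
  M2 = (+0.0715, -0.0715, 0)
  M3 = (-0.0715, -0.0715, 0)
rvec = (0.2643, -0.2996, -0.0742), |rvec| = θ = 0.40635 rad = 23.282°
Rodrigues: sinθ=0.39526, 1−cosθ=0.08143; R = I + sinθ·[k]× + (1−cosθ)·[k]×²:
    [+0.95302 +0.03312 -0.30109]
    [-0.11123 +0.96284 -0.24612]
    [+0.28175 +0.26805 +0.92128]
t = (0.0131, 0.0552, 0.6634) m
M0: Pc = R·M0+t = (-0.05267, +0.13200, +0.66242); u = 753.3·(-0.05267)/0.66242 + 313.2 = 253.3012, v = 633.6·(+0.13200)/0.66242 + 222.5 = 348.7525
M1: Pc = R·M1+t = (+0.08361, +0.11609, +0.70271); u = 753.3·(+0.08361)/0.70271 + 313.2 = 402.8284, v = 633.6·(+0.11609)/0.70271 + 222.5 = 327.1728
M2: Pc = R·M2+t = (+0.07887, -0.02160, +0.66438); u = 753.3·(+0.07887)/0.66438 + 313.2 = 402.6287, v = 633.6·(-0.02160)/0.66438 + 222.5 = 201.9051
M3: Pc = R·M3+t = (-0.05741, -0.00569, +0.62409); u = 753.3·(-0.05741)/0.62409 + 313.2 = 243.9048, v = 633.6·(-0.00569)/0.62409 + 222.5 = 216.7231

c0=(253.30, 348.75) c1=(402.83, 327.17) c2=(402.63, 201.91) c3=(243.90, 216.72)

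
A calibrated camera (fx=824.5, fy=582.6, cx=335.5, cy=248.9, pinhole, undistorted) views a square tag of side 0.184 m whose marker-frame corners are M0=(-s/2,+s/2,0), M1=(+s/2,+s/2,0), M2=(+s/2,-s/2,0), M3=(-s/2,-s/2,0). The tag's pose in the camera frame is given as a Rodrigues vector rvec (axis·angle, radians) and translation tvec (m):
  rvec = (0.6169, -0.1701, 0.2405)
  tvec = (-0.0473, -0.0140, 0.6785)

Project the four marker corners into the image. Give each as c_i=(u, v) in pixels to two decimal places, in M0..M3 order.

Intrinsics K: fx=824.5, fy=582.6, cx=335.5, cy=248.9
Marker side s = 0.184 m; corners in marker frame (Z=0):
  M0 = (-0.0920, +0.0920, 0)
  M1 = (+0.0920, +0.0920, 0)
  M2 = (+0.0920, -0.0920, 0)
  M3 = (-0.0920, -0.0920, 0)
rvec = (0.6169, -0.1701, 0.2405), |rvec| = θ = 0.68362 rad = 39.169°
Rodrigues: sinθ=0.63161, 1−cosθ=0.22471; R = I + sinθ·[k]× + (1−cosθ)·[k]×²:
    [+0.95828 -0.27266 -0.08582]
    [+0.17174 +0.78920 -0.58963]
    [+0.22849 +0.55029 +0.80310]
t = (-0.0473, -0.0140, 0.6785) m
M0: Pc = R·M0+t = (-0.16055, +0.04281, +0.70811); u = 824.5·(-0.16055)/0.70811 + 335.5 = 148.5645, v = 582.6·(+0.04281)/0.70811 + 248.9 = 284.1191
M1: Pc = R·M1+t = (+0.01578, +0.07441, +0.75015); u = 824.5·(+0.01578)/0.75015 + 335.5 = 352.8409, v = 582.6·(+0.07441)/0.75015 + 248.9 = 306.6880
M2: Pc = R·M2+t = (+0.06595, -0.07081, +0.64889); u = 824.5·(+0.06595)/0.64889 + 335.5 = 419.2921, v = 582.6·(-0.07081)/0.64889 + 248.9 = 185.3279
M3: Pc = R·M3+t = (-0.11038, -0.10241, +0.60685); u = 824.5·(-0.11038)/0.60685 + 335.5 = 185.5360, v = 582.6·(-0.10241)/0.60685 + 248.9 = 150.5854

c0=(148.56, 284.12) c1=(352.84, 306.69) c2=(419.29, 185.33) c3=(185.54, 150.59)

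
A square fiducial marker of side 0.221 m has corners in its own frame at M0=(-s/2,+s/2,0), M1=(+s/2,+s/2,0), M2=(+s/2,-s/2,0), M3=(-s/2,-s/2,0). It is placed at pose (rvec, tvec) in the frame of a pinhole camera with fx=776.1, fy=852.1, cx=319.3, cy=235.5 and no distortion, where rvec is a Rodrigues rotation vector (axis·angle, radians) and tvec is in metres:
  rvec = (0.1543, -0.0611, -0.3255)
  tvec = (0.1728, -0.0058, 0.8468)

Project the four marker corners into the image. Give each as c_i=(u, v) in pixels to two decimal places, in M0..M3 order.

Intrinsics K: fx=776.1, fy=852.1, cx=319.3, cy=235.5
Marker side s = 0.221 m; corners in marker frame (Z=0):
  M0 = (-0.1105, +0.1105, 0)
  M1 = (+0.1105, +0.1105, 0)
  M2 = (+0.1105, -0.1105, 0)
  M3 = (-0.1105, -0.1105, 0)
rvec = (0.1543, -0.0611, -0.3255), |rvec| = θ = 0.36537 rad = 20.934°
Rodrigues: sinθ=0.35729, 1−cosθ=0.06601; R = I + sinθ·[k]× + (1−cosθ)·[k]×²:
    [+0.94577 +0.31364 -0.08458]
    [-0.32297 +0.93584 -0.14106]
    [+0.03492 +0.16072 +0.98638]
t = (0.1728, -0.0058, 0.8468) m
M0: Pc = R·M0+t = (+0.10295, +0.13330, +0.86070); u = 776.1·(+0.10295)/0.86070 + 319.3 = 412.1312, v = 852.1·(+0.13330)/0.86070 + 235.5 = 367.4660
M1: Pc = R·M1+t = (+0.31196, +0.06192, +0.86842); u = 776.1·(+0.31196)/0.86842 + 319.3 = 598.1011, v = 852.1·(+0.06192)/0.86842 + 235.5 = 296.2587
M2: Pc = R·M2+t = (+0.24265, -0.14490, +0.83290); u = 776.1·(+0.24265)/0.83290 + 319.3 = 545.4023, v = 852.1·(-0.14490)/0.83290 + 235.5 = 87.2613
M3: Pc = R·M3+t = (+0.03364, -0.07352, +0.82518); u = 776.1·(+0.03364)/0.82518 + 319.3 = 350.9345, v = 852.1·(-0.07352)/0.82518 + 235.5 = 159.5794

c0=(412.13, 367.47) c1=(598.10, 296.26) c2=(545.40, 87.26) c3=(350.93, 159.58)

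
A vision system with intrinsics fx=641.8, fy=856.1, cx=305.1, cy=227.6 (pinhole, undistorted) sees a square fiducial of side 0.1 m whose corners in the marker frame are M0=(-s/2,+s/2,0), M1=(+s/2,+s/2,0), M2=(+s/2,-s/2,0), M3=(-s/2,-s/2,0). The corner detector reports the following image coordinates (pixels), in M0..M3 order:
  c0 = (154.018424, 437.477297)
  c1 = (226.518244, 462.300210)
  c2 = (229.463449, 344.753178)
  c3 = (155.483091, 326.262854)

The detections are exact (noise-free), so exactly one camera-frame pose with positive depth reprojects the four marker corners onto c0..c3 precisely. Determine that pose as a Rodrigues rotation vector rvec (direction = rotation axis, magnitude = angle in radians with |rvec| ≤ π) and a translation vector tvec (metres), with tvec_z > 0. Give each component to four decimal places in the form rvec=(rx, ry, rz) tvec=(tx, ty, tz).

rvec=(0.1206, 0.4458, 0.0774) tvec=(-0.1292, 0.1395, 0.7223)

Intrinsics K: fx=641.8, fy=856.1, cx=305.1, cy=227.6
Marker side s = 0.1 m; corners in marker frame (Z=0):
  M0 = (-0.0500, +0.0500, 0)
  M1 = (+0.0500, +0.0500, 0)
  M2 = (+0.0500, -0.0500, 0)
  M3 = (-0.0500, -0.0500, 0)
Detected image corners:
  c0 = (154.018424, 437.477297) px
  c1 = (226.518244, 462.300210) px
  c2 = (229.463449, 344.753178) px
  c3 = (155.483091, 326.262854) px
Planar DLT: solve 8×8 A·h = b for H (H[2,2]=1):
  H  [+619.69928 +13.46293 +190.28298]
  H  [-14.26869 +1215.30081 +392.90711]
  H  [-0.58856 +0.18443 +1.00000]
B = K⁻¹H; ‖b₁‖=1.384507, ‖b₂‖=1.384507; λ = 2/(‖b₁‖+‖b₂‖) = 0.722279, sign → tz>0 ⇒ λ=+0.722279
r₁ = λ·B[:,0] = (+0.89949,+0.10098,-0.42510); r₂ = λ·B[:,1] = (-0.04817,+0.98992,+0.13321)
r₃ = r₁×r₂ = (+0.43427,-0.09934,+0.89529); SVD([r₁ r₂ r₃]) → R = UVᵀ:
  R  [+0.89949 -0.04817 +0.43427]
  R  [+0.10098 +0.98992 -0.09934]
  R  [-0.42510 +0.13321 +0.89529]
t = (-0.12921, +0.13947, +0.72228) m
tr R = 2.784698; θ = arccos((tr R − 1)/2) = 0.468273 rad = 26.830°
axis k = ((R−Rᵀ)₃₂, (R−Rᵀ)₁₃, (R−Rᵀ)₂₁) / (2 sinθ) = (+0.257620, +0.952014, +0.165232)
rvec = θ·k = (+0.120637, +0.445802, +0.077373)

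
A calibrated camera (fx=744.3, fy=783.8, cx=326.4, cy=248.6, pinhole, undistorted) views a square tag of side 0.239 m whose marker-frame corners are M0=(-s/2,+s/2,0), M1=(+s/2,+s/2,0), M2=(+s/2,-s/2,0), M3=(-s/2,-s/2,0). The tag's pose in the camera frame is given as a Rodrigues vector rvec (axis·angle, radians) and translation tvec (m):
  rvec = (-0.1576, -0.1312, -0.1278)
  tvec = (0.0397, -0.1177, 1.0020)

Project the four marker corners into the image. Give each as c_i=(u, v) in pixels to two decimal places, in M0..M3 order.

c0=(279.13, 259.33) c1=(455.44, 237.21) c2=(427.56, 60.55) c3=(256.52, 76.00)

Intrinsics K: fx=744.3, fy=783.8, cx=326.4, cy=248.6
Marker side s = 0.239 m; corners in marker frame (Z=0):
  M0 = (-0.1195, +0.1195, 0)
  M1 = (+0.1195, +0.1195, 0)
  M2 = (+0.1195, -0.1195, 0)
  M3 = (-0.1195, -0.1195, 0)
rvec = (-0.1576, -0.1312, -0.1278), |rvec| = θ = 0.24163 rad = 13.844°
Rodrigues: sinθ=0.23928, 1−cosθ=0.02905; R = I + sinθ·[k]× + (1−cosθ)·[k]×²:
    [+0.98331 +0.13685 -0.11991]
    [-0.11627 +0.97951 +0.16441]
    [+0.13995 -0.14773 +0.97908]
t = (0.0397, -0.1177, 1.0020) m
M0: Pc = R·M0+t = (-0.06145, +0.01325, +0.96762); u = 744.3·(-0.06145)/0.96762 + 326.4 = 279.1309, v = 783.8·(+0.01325)/0.96762 + 248.6 = 259.3300
M1: Pc = R·M1+t = (+0.17356, -0.01454, +1.00107); u = 744.3·(+0.17356)/1.00107 + 326.4 = 455.4416, v = 783.8·(-0.01454)/1.00107 + 248.6 = 237.2138
M2: Pc = R·M2+t = (+0.14085, -0.24865, +1.03638); u = 744.3·(+0.14085)/1.03638 + 326.4 = 427.5563, v = 783.8·(-0.24865)/1.03638 + 248.6 = 60.5516
M3: Pc = R·M3+t = (-0.09416, -0.22086, +1.00293); u = 744.3·(-0.09416)/1.00293 + 326.4 = 256.5224, v = 783.8·(-0.22086)/1.00293 + 248.6 = 75.9975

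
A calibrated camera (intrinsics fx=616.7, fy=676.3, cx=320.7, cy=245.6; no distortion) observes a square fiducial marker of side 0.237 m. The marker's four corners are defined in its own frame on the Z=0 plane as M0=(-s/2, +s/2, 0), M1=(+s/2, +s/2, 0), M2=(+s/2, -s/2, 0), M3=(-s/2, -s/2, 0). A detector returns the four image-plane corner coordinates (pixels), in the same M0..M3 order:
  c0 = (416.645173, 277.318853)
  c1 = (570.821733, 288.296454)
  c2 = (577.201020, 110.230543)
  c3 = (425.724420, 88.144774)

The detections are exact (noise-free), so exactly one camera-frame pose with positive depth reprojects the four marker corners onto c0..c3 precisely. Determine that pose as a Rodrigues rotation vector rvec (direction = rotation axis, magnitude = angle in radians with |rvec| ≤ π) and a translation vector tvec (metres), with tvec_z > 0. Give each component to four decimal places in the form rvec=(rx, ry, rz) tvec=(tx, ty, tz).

Intrinsics K: fx=616.7, fy=676.3, cx=320.7, cy=245.6
Marker side s = 0.237 m; corners in marker frame (Z=0):
  M0 = (-0.1185, +0.1185, 0)
  M1 = (+0.1185, +0.1185, 0)
  M2 = (+0.1185, -0.1185, 0)
  M3 = (-0.1185, -0.1185, 0)
Detected image corners:
  c0 = (416.645173, 277.318853) px
  c1 = (570.821733, 288.296454) px
  c2 = (577.201020, 110.230543) px
  c3 = (425.724420, 88.144774) px
Planar DLT: solve 8×8 A·h = b for H (H[2,2]=1):
  H  [+774.55951 -62.96683 +499.98753]
  H  [+119.73247 +762.32514 +190.58558]
  H  [+0.26078 -0.06135 +1.00000]
B = K⁻¹H; ‖b₁‖=1.153255, ‖b₂‖=1.153255; λ = 2/(‖b₁‖+‖b₂‖) = 0.867111, sign → tz>0 ⇒ λ=+0.867111
r₁ = λ·B[:,0] = (+0.97148,+0.07140,+0.22612); r₂ = λ·B[:,1] = (-0.06087,+0.99673,-0.05320)
r₃ = r₁×r₂ = (-0.22918,+0.03792,+0.97264); SVD([r₁ r₂ r₃]) → R = UVᵀ:
  R  [+0.97148 -0.06087 -0.22918]
  R  [+0.07140 +0.99673 +0.03792]
  R  [+0.22612 -0.05320 +0.97264]
t = (+0.25209, -0.07054, +0.86711) m
tr R = 2.940850; θ = arccos((tr R − 1)/2) = 0.243811 rad = 13.969°
axis k = ((R−Rᵀ)₃₂, (R−Rᵀ)₁₃, (R−Rᵀ)₂₁) / (2 sinθ) = (-0.188733, -0.943044, +0.273950)
rvec = θ·k = (-0.046015, -0.229924, +0.066792)

rvec=(-0.0460, -0.2299, 0.0668) tvec=(0.2521, -0.0705, 0.8671)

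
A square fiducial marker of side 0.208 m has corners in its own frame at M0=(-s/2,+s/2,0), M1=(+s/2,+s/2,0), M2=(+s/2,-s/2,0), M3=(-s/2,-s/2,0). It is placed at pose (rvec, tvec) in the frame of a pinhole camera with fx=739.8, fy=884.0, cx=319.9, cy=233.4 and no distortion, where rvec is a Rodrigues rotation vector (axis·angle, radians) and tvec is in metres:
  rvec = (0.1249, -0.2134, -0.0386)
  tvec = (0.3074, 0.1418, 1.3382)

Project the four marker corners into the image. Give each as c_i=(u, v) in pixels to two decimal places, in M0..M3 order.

c0=(435.86, 399.77) c1=(541.63, 387.62) c2=(543.15, 255.28) c3=(435.27, 263.27)

Intrinsics K: fx=739.8, fy=884.0, cx=319.9, cy=233.4
Marker side s = 0.208 m; corners in marker frame (Z=0):
  M0 = (-0.1040, +0.1040, 0)
  M1 = (+0.1040, +0.1040, 0)
  M2 = (+0.1040, -0.1040, 0)
  M3 = (-0.1040, -0.1040, 0)
rvec = (0.1249, -0.2134, -0.0386), |rvec| = θ = 0.25026 rad = 14.339°
Rodrigues: sinθ=0.24765, 1−cosθ=0.03115; R = I + sinθ·[k]× + (1−cosθ)·[k]×²:
    [+0.97661 +0.02494 -0.21358]
    [-0.05146 +0.99150 -0.11950]
    [+0.20878 +0.12770 +0.96959]
t = (0.3074, 0.1418, 1.3382) m
M0: Pc = R·M0+t = (+0.20843, +0.25027, +1.32977); u = 739.8·(+0.20843)/1.32977 + 319.9 = 435.8557, v = 884.0·(+0.25027)/1.32977 + 233.4 = 399.7722
M1: Pc = R·M1+t = (+0.41156, +0.23956, +1.37319); u = 739.8·(+0.41156)/1.37319 + 319.9 = 541.6261, v = 884.0·(+0.23956)/1.37319 + 233.4 = 387.6208
M2: Pc = R·M2+t = (+0.40637, +0.03333, +1.34663); u = 739.8·(+0.40637)/1.34663 + 319.9 = 543.1494, v = 884.0·(+0.03333)/1.34663 + 233.4 = 255.2813
M3: Pc = R·M3+t = (+0.20324, +0.04404, +1.30321); u = 739.8·(+0.20324)/1.30321 + 319.9 = 435.2740, v = 884.0·(+0.04404)/1.30321 + 233.4 = 263.2704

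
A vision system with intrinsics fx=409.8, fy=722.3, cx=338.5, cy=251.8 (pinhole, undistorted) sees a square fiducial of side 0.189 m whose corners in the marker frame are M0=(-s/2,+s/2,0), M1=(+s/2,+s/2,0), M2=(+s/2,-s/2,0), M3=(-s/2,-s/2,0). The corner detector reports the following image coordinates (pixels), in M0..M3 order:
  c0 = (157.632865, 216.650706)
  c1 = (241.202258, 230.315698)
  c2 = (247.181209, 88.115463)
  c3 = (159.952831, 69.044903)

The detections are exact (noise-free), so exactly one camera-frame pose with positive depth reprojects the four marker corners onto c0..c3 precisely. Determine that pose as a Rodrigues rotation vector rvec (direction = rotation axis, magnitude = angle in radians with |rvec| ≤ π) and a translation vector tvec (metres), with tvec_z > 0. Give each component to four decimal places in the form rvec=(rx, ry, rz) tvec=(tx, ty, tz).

Intrinsics K: fx=409.8, fy=722.3, cx=338.5, cy=251.8
Marker side s = 0.189 m; corners in marker frame (Z=0):
  M0 = (-0.0945, +0.0945, 0)
  M1 = (+0.0945, +0.0945, 0)
  M2 = (+0.0945, -0.0945, 0)
  M3 = (-0.0945, -0.0945, 0)
Detected image corners:
  c0 = (157.632865, 216.650706) px
  c1 = (241.202258, 230.315698) px
  c2 = (247.181209, 88.115463) px
  c3 = (159.952831, 69.044903) px
Planar DLT: solve 8×8 A·h = b for H (H[2,2]=1):
  H  [+486.05291 +25.23924 +202.13555]
  H  [+112.08590 +801.94395 +152.77277]
  H  [+0.17083 +0.23500 +1.00000]
B = K⁻¹H; ‖b₁‖=1.063143, ‖b₂‖=1.063143; λ = 2/(‖b₁‖+‖b₂‖) = 0.940607, sign → tz>0 ⇒ λ=+0.940607
r₁ = λ·B[:,0] = (+0.98290,+0.08995,+0.16069); r₂ = λ·B[:,1] = (-0.12465,+0.96727,+0.22104)
r₃ = r₁×r₂ = (-0.13555,-0.23729,+0.96194); SVD([r₁ r₂ r₃]) → R = UVᵀ:
  R  [+0.98290 -0.12465 -0.13555]
  R  [+0.08995 +0.96727 -0.23729]
  R  [+0.16069 +0.22104 +0.96194]
t = (-0.31300, -0.12896, +0.94061) m
tr R = 2.912100; θ = arccos((tr R − 1)/2) = 0.297577 rad = 17.050°
axis k = ((R−Rᵀ)₃₂, (R−Rᵀ)₁₃, (R−Rᵀ)₂₁) / (2 sinθ) = (+0.781591, -0.505169, +0.365951)
rvec = θ·k = (+0.232583, -0.150327, +0.108898)

rvec=(0.2326, -0.1503, 0.1089) tvec=(-0.3130, -0.1290, 0.9406)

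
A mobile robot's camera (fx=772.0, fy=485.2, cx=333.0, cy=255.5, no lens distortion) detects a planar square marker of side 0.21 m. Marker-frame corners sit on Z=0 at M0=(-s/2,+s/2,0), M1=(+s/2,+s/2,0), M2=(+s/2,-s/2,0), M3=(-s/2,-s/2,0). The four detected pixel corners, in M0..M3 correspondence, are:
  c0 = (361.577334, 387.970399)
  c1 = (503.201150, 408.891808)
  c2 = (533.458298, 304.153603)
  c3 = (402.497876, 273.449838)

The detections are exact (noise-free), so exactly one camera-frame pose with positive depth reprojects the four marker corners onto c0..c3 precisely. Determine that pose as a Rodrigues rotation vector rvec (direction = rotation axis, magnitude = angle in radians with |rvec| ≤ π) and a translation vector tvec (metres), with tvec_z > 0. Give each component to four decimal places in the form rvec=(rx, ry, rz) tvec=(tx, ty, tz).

rvec=(-0.1660, -0.4965, 0.2917) tvec=(0.1441, 0.1654, 0.9189)

Intrinsics K: fx=772.0, fy=485.2, cx=333.0, cy=255.5
Marker side s = 0.21 m; corners in marker frame (Z=0):
  M0 = (-0.1050, +0.1050, 0)
  M1 = (+0.1050, +0.1050, 0)
  M2 = (+0.1050, -0.1050, 0)
  M3 = (-0.1050, -0.1050, 0)
Detected image corners:
  c0 = (361.577334, 387.970399) px
  c1 = (503.201150, 408.891808) px
  c2 = (533.458298, 304.153603) px
  c3 = (402.497876, 273.449838) px
Planar DLT: solve 8×8 A·h = b for H (H[2,2]=1):
  H  [+865.76495 -279.13624 +454.09976]
  H  [+289.46608 +436.17535 +342.85235]
  H  [+0.48294 -0.24646 +1.00000]
B = K⁻¹H; ‖b₁‖=1.088217, ‖b₂‖=1.088217; λ = 2/(‖b₁‖+‖b₂‖) = 0.918934, sign → tz>0 ⇒ λ=+0.918934
r₁ = λ·B[:,0] = (+0.83912,+0.31453,+0.44379); r₂ = λ·B[:,1] = (-0.23457,+0.94535,-0.22648)
r₃ = r₁×r₂ = (-0.49077,+0.08594,+0.86704); SVD([r₁ r₂ r₃]) → R = UVᵀ:
  R  [+0.83912 -0.23457 -0.49077]
  R  [+0.31453 +0.94535 +0.08594]
  R  [+0.44379 -0.22648 +0.86704]
t = (+0.14415, +0.16544, +0.91893) m
tr R = 2.651504; θ = arccos((tr R − 1)/2) = 0.599262 rad = 34.335°
axis k = ((R−Rᵀ)₃₂, (R−Rᵀ)₁₃, (R−Rᵀ)₂₁) / (2 sinθ) = (-0.276957, -0.828464, +0.486767)
rvec = θ·k = (-0.165970, -0.496467, +0.291701)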